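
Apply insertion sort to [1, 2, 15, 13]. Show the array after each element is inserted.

First element 1 is already 'sorted'
Insert 2: shifted 0 elements -> [1, 2, 15, 13]
Insert 15: shifted 0 elements -> [1, 2, 15, 13]
Insert 13: shifted 1 elements -> [1, 2, 13, 15]


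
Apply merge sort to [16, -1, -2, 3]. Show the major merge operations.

Divide and conquer:
  Merge [16] + [-1] -> [-1, 16]
  Merge [-2] + [3] -> [-2, 3]
  Merge [-1, 16] + [-2, 3] -> [-2, -1, 3, 16]


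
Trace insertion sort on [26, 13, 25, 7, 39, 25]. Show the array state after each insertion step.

First element 26 is already 'sorted'
Insert 13: shifted 1 elements -> [13, 26, 25, 7, 39, 25]
Insert 25: shifted 1 elements -> [13, 25, 26, 7, 39, 25]
Insert 7: shifted 3 elements -> [7, 13, 25, 26, 39, 25]
Insert 39: shifted 0 elements -> [7, 13, 25, 26, 39, 25]
Insert 25: shifted 2 elements -> [7, 13, 25, 25, 26, 39]


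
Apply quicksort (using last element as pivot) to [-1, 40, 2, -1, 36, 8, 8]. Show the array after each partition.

Partition 1: pivot=8 at index 4 -> [-1, 2, -1, 8, 8, 40, 36]
Partition 2: pivot=8 at index 3 -> [-1, 2, -1, 8, 8, 40, 36]
Partition 3: pivot=-1 at index 1 -> [-1, -1, 2, 8, 8, 40, 36]
Partition 4: pivot=36 at index 5 -> [-1, -1, 2, 8, 8, 36, 40]


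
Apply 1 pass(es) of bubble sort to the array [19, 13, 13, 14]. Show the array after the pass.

After pass 1: [13, 13, 14, 19] (3 swaps)
Total swaps: 3


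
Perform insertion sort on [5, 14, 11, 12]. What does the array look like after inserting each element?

First element 5 is already 'sorted'
Insert 14: shifted 0 elements -> [5, 14, 11, 12]
Insert 11: shifted 1 elements -> [5, 11, 14, 12]
Insert 12: shifted 1 elements -> [5, 11, 12, 14]


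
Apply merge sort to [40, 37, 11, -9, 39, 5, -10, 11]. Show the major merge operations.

Divide and conquer:
  Merge [40] + [37] -> [37, 40]
  Merge [11] + [-9] -> [-9, 11]
  Merge [37, 40] + [-9, 11] -> [-9, 11, 37, 40]
  Merge [39] + [5] -> [5, 39]
  Merge [-10] + [11] -> [-10, 11]
  Merge [5, 39] + [-10, 11] -> [-10, 5, 11, 39]
  Merge [-9, 11, 37, 40] + [-10, 5, 11, 39] -> [-10, -9, 5, 11, 11, 37, 39, 40]


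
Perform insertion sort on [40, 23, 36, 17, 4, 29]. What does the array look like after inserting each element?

First element 40 is already 'sorted'
Insert 23: shifted 1 elements -> [23, 40, 36, 17, 4, 29]
Insert 36: shifted 1 elements -> [23, 36, 40, 17, 4, 29]
Insert 17: shifted 3 elements -> [17, 23, 36, 40, 4, 29]
Insert 4: shifted 4 elements -> [4, 17, 23, 36, 40, 29]
Insert 29: shifted 2 elements -> [4, 17, 23, 29, 36, 40]


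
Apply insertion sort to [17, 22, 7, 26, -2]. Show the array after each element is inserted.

First element 17 is already 'sorted'
Insert 22: shifted 0 elements -> [17, 22, 7, 26, -2]
Insert 7: shifted 2 elements -> [7, 17, 22, 26, -2]
Insert 26: shifted 0 elements -> [7, 17, 22, 26, -2]
Insert -2: shifted 4 elements -> [-2, 7, 17, 22, 26]


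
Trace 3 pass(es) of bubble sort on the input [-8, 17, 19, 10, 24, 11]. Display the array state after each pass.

After pass 1: [-8, 17, 10, 19, 11, 24] (2 swaps)
After pass 2: [-8, 10, 17, 11, 19, 24] (2 swaps)
After pass 3: [-8, 10, 11, 17, 19, 24] (1 swaps)
Total swaps: 5


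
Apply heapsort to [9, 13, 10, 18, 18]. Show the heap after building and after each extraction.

Build heap: [18, 18, 10, 13, 9]
Extract 18: [18, 13, 10, 9, 18]
Extract 18: [13, 9, 10, 18, 18]
Extract 13: [10, 9, 13, 18, 18]
Extract 10: [9, 10, 13, 18, 18]


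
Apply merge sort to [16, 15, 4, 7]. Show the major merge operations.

Divide and conquer:
  Merge [16] + [15] -> [15, 16]
  Merge [4] + [7] -> [4, 7]
  Merge [15, 16] + [4, 7] -> [4, 7, 15, 16]


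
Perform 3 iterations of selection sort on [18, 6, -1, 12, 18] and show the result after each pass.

Pass 1: Select minimum -1 at index 2, swap -> [-1, 6, 18, 12, 18]
Pass 2: Select minimum 6 at index 1, swap -> [-1, 6, 18, 12, 18]
Pass 3: Select minimum 12 at index 3, swap -> [-1, 6, 12, 18, 18]


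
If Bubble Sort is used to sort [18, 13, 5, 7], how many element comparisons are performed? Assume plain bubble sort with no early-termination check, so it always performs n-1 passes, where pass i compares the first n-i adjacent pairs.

Pass 1: compare adjacent pairs (0,1)..(2,3) = 3 comparison(s), 3 swap(s) -> [13, 5, 7, 18]
Pass 2: compare adjacent pairs (0,1)..(1,2) = 2 comparison(s), 2 swap(s) -> [5, 7, 13, 18]
Pass 3: compare adjacent pairs (0,1)..(0,1) = 1 comparison(s), 0 swap(s) -> [5, 7, 13, 18]
Total comparisons: 3 + 2 + 1 = 6


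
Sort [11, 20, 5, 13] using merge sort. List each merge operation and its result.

Divide and conquer:
  Merge [11] + [20] -> [11, 20]
  Merge [5] + [13] -> [5, 13]
  Merge [11, 20] + [5, 13] -> [5, 11, 13, 20]


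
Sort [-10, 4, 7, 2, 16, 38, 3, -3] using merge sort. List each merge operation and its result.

Divide and conquer:
  Merge [-10] + [4] -> [-10, 4]
  Merge [7] + [2] -> [2, 7]
  Merge [-10, 4] + [2, 7] -> [-10, 2, 4, 7]
  Merge [16] + [38] -> [16, 38]
  Merge [3] + [-3] -> [-3, 3]
  Merge [16, 38] + [-3, 3] -> [-3, 3, 16, 38]
  Merge [-10, 2, 4, 7] + [-3, 3, 16, 38] -> [-10, -3, 2, 3, 4, 7, 16, 38]


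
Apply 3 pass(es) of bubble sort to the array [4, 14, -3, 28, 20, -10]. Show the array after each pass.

After pass 1: [4, -3, 14, 20, -10, 28] (3 swaps)
After pass 2: [-3, 4, 14, -10, 20, 28] (2 swaps)
After pass 3: [-3, 4, -10, 14, 20, 28] (1 swaps)
Total swaps: 6


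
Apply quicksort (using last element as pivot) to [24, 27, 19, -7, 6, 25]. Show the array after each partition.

Partition 1: pivot=25 at index 4 -> [24, 19, -7, 6, 25, 27]
Partition 2: pivot=6 at index 1 -> [-7, 6, 24, 19, 25, 27]
Partition 3: pivot=19 at index 2 -> [-7, 6, 19, 24, 25, 27]


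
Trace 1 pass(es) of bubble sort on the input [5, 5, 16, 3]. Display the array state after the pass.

After pass 1: [5, 5, 3, 16] (1 swaps)
Total swaps: 1


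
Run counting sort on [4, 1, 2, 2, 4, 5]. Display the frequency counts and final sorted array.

Count array: [0, 1, 2, 0, 2, 1]
(count[i] = number of elements equal to i)
Cumulative count: [0, 1, 3, 3, 5, 6]
Sorted: [1, 2, 2, 4, 4, 5]


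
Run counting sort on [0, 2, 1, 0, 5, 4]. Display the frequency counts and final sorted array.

Count array: [2, 1, 1, 0, 1, 1]
(count[i] = number of elements equal to i)
Cumulative count: [2, 3, 4, 4, 5, 6]
Sorted: [0, 0, 1, 2, 4, 5]


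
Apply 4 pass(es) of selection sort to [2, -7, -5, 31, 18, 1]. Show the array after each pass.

Pass 1: Select minimum -7 at index 1, swap -> [-7, 2, -5, 31, 18, 1]
Pass 2: Select minimum -5 at index 2, swap -> [-7, -5, 2, 31, 18, 1]
Pass 3: Select minimum 1 at index 5, swap -> [-7, -5, 1, 31, 18, 2]
Pass 4: Select minimum 2 at index 5, swap -> [-7, -5, 1, 2, 18, 31]


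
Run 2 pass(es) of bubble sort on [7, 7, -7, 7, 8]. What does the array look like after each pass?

After pass 1: [7, -7, 7, 7, 8] (1 swaps)
After pass 2: [-7, 7, 7, 7, 8] (1 swaps)
Total swaps: 2


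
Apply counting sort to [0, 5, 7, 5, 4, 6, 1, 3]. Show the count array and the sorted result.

Count array: [1, 1, 0, 1, 1, 2, 1, 1]
(count[i] = number of elements equal to i)
Cumulative count: [1, 2, 2, 3, 4, 6, 7, 8]
Sorted: [0, 1, 3, 4, 5, 5, 6, 7]


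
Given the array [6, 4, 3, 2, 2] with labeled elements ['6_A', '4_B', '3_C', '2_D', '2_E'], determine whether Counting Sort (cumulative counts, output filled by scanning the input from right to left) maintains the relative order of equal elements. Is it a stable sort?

Trace Counting Sort on the labeled array (the key is the number; the letter only tracks identity):
  Counts for values 0..6: [0, 0, 2, 1, 1, 0, 1]
  Cumulative counts: [0, 0, 2, 3, 4, 4, 5]
  Scan right to left: place 2_E at output index 1
  Scan right to left: place 2_D at output index 0
  Scan right to left: place 3_C at output index 2
  Scan right to left: place 4_B at output index 3
  Scan right to left: place 6_A at output index 4
  Output: [2_D, 2_E, 3_C, 4_B, 6_A]
Equal keys:
  value 2: originally 2_D, 2_E; after sorting 2_D, 2_E -> order preserved
All equal keys kept their original relative order. Counting Sort is stable: scanning the input right to left with decreasing cumulative counts places later duplicates at later output positions.
Answer: Stable


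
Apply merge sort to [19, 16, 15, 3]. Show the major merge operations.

Divide and conquer:
  Merge [19] + [16] -> [16, 19]
  Merge [15] + [3] -> [3, 15]
  Merge [16, 19] + [3, 15] -> [3, 15, 16, 19]


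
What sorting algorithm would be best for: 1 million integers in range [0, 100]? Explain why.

Best choice: Counting sort
Reason: O(n + k) where k=100 is small; linear time beats O(n log n)


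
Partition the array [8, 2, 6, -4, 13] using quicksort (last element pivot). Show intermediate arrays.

Partition 1: pivot=13 at index 4 -> [8, 2, 6, -4, 13]
Partition 2: pivot=-4 at index 0 -> [-4, 2, 6, 8, 13]
Partition 3: pivot=8 at index 3 -> [-4, 2, 6, 8, 13]
Partition 4: pivot=6 at index 2 -> [-4, 2, 6, 8, 13]


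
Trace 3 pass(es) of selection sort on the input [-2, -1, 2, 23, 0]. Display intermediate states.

Pass 1: Select minimum -2 at index 0, swap -> [-2, -1, 2, 23, 0]
Pass 2: Select minimum -1 at index 1, swap -> [-2, -1, 2, 23, 0]
Pass 3: Select minimum 0 at index 4, swap -> [-2, -1, 0, 23, 2]


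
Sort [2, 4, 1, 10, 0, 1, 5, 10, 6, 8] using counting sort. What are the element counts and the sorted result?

Count array: [1, 2, 1, 0, 1, 1, 1, 0, 1, 0, 2]
(count[i] = number of elements equal to i)
Cumulative count: [1, 3, 4, 4, 5, 6, 7, 7, 8, 8, 10]
Sorted: [0, 1, 1, 2, 4, 5, 6, 8, 10, 10]


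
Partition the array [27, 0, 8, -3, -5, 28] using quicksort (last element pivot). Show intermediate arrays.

Partition 1: pivot=28 at index 5 -> [27, 0, 8, -3, -5, 28]
Partition 2: pivot=-5 at index 0 -> [-5, 0, 8, -3, 27, 28]
Partition 3: pivot=27 at index 4 -> [-5, 0, 8, -3, 27, 28]
Partition 4: pivot=-3 at index 1 -> [-5, -3, 8, 0, 27, 28]
Partition 5: pivot=0 at index 2 -> [-5, -3, 0, 8, 27, 28]


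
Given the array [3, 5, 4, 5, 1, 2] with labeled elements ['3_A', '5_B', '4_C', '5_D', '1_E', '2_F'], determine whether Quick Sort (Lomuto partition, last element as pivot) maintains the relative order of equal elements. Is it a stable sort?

Trace Quick Sort on the labeled array (the key is the number; the letter only tracks identity):
  Partition indices 0..5 around pivot 2_F -> [1_E, 2_F, 4_C, 5_D, 3_A, 5_B]
  Partition indices 2..5 around pivot 5_B -> [1_E, 2_F, 4_C, 5_D, 3_A, 5_B]
  Partition indices 2..4 around pivot 3_A -> [1_E, 2_F, 3_A, 5_D, 4_C, 5_B]
  Partition indices 3..4 around pivot 4_C -> [1_E, 2_F, 3_A, 4_C, 5_D, 5_B]
Final order: [1_E, 2_F, 3_A, 4_C, 5_D, 5_B]
Equal keys:
  value 5: originally 5_B, 5_D; after sorting 5_D, 5_B -> order changed
Equal keys were reordered, so Quick Sort is not stable: partition swaps elements across long distances and can reorder equal keys. (One such input is enough; an unstable sort may happen to preserve order on other inputs, but it gives no guarantee.)
Answer: Not stable


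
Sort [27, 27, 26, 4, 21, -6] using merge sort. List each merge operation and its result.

Divide and conquer:
  Merge [27] + [26] -> [26, 27]
  Merge [27] + [26, 27] -> [26, 27, 27]
  Merge [21] + [-6] -> [-6, 21]
  Merge [4] + [-6, 21] -> [-6, 4, 21]
  Merge [26, 27, 27] + [-6, 4, 21] -> [-6, 4, 21, 26, 27, 27]


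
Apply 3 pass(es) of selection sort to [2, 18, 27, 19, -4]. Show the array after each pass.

Pass 1: Select minimum -4 at index 4, swap -> [-4, 18, 27, 19, 2]
Pass 2: Select minimum 2 at index 4, swap -> [-4, 2, 27, 19, 18]
Pass 3: Select minimum 18 at index 4, swap -> [-4, 2, 18, 19, 27]


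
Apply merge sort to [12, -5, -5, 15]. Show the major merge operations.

Divide and conquer:
  Merge [12] + [-5] -> [-5, 12]
  Merge [-5] + [15] -> [-5, 15]
  Merge [-5, 12] + [-5, 15] -> [-5, -5, 12, 15]


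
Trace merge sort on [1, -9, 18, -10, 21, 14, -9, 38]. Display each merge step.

Divide and conquer:
  Merge [1] + [-9] -> [-9, 1]
  Merge [18] + [-10] -> [-10, 18]
  Merge [-9, 1] + [-10, 18] -> [-10, -9, 1, 18]
  Merge [21] + [14] -> [14, 21]
  Merge [-9] + [38] -> [-9, 38]
  Merge [14, 21] + [-9, 38] -> [-9, 14, 21, 38]
  Merge [-10, -9, 1, 18] + [-9, 14, 21, 38] -> [-10, -9, -9, 1, 14, 18, 21, 38]


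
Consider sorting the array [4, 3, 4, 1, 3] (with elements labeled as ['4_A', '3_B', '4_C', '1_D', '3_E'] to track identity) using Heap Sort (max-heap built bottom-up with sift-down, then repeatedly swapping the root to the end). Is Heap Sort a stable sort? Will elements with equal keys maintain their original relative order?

Trace Heap Sort on the labeled array (the key is the number; the letter only tracks identity):
  Build max-heap: [4_A, 3_B, 4_C, 1_D, 3_E]
  Swap root 4_A to index 4, re-heapify first 4 -> [4_C, 3_B, 3_E, 1_D, 4_A]
  Swap root 4_C to index 3, re-heapify first 3 -> [3_B, 1_D, 3_E, 4_C, 4_A]
  Swap root 3_B to index 2, re-heapify first 2 -> [3_E, 1_D, 3_B, 4_C, 4_A]
  Swap root 3_E to index 1, re-heapify first 1 -> [1_D, 3_E, 3_B, 4_C, 4_A]
Final order: [1_D, 3_E, 3_B, 4_C, 4_A]
Equal keys:
  value 3: originally 3_B, 3_E; after sorting 3_E, 3_B -> order changed
  value 4: originally 4_A, 4_C; after sorting 4_C, 4_A -> order changed
Equal keys were reordered, so Heap Sort is not stable: heap construction and root-to-end swaps move elements without regard to the original order of equal keys. (One such input is enough; an unstable sort may happen to preserve order on other inputs, but it gives no guarantee.)
Answer: Not stable


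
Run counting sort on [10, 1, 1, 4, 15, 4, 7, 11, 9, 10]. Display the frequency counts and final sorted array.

Count array: [0, 2, 0, 0, 2, 0, 0, 1, 0, 1, 2, 1, 0, 0, 0, 1]
(count[i] = number of elements equal to i)
Cumulative count: [0, 2, 2, 2, 4, 4, 4, 5, 5, 6, 8, 9, 9, 9, 9, 10]
Sorted: [1, 1, 4, 4, 7, 9, 10, 10, 11, 15]


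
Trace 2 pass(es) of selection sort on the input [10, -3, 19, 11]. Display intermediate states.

Pass 1: Select minimum -3 at index 1, swap -> [-3, 10, 19, 11]
Pass 2: Select minimum 10 at index 1, swap -> [-3, 10, 19, 11]


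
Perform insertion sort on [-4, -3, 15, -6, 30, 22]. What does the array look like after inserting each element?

First element -4 is already 'sorted'
Insert -3: shifted 0 elements -> [-4, -3, 15, -6, 30, 22]
Insert 15: shifted 0 elements -> [-4, -3, 15, -6, 30, 22]
Insert -6: shifted 3 elements -> [-6, -4, -3, 15, 30, 22]
Insert 30: shifted 0 elements -> [-6, -4, -3, 15, 30, 22]
Insert 22: shifted 1 elements -> [-6, -4, -3, 15, 22, 30]


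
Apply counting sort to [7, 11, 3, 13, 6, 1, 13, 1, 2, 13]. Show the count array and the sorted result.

Count array: [0, 2, 1, 1, 0, 0, 1, 1, 0, 0, 0, 1, 0, 3]
(count[i] = number of elements equal to i)
Cumulative count: [0, 2, 3, 4, 4, 4, 5, 6, 6, 6, 6, 7, 7, 10]
Sorted: [1, 1, 2, 3, 6, 7, 11, 13, 13, 13]


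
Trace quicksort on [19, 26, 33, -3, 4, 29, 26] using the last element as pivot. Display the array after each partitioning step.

Partition 1: pivot=26 at index 4 -> [19, 26, -3, 4, 26, 29, 33]
Partition 2: pivot=4 at index 1 -> [-3, 4, 19, 26, 26, 29, 33]
Partition 3: pivot=26 at index 3 -> [-3, 4, 19, 26, 26, 29, 33]
Partition 4: pivot=33 at index 6 -> [-3, 4, 19, 26, 26, 29, 33]


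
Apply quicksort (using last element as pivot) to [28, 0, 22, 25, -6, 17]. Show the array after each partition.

Partition 1: pivot=17 at index 2 -> [0, -6, 17, 25, 28, 22]
Partition 2: pivot=-6 at index 0 -> [-6, 0, 17, 25, 28, 22]
Partition 3: pivot=22 at index 3 -> [-6, 0, 17, 22, 28, 25]
Partition 4: pivot=25 at index 4 -> [-6, 0, 17, 22, 25, 28]


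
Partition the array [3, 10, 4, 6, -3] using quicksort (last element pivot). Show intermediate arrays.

Partition 1: pivot=-3 at index 0 -> [-3, 10, 4, 6, 3]
Partition 2: pivot=3 at index 1 -> [-3, 3, 4, 6, 10]
Partition 3: pivot=10 at index 4 -> [-3, 3, 4, 6, 10]
Partition 4: pivot=6 at index 3 -> [-3, 3, 4, 6, 10]


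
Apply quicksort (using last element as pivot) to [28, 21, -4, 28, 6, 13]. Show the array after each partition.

Partition 1: pivot=13 at index 2 -> [-4, 6, 13, 28, 21, 28]
Partition 2: pivot=6 at index 1 -> [-4, 6, 13, 28, 21, 28]
Partition 3: pivot=28 at index 5 -> [-4, 6, 13, 28, 21, 28]
Partition 4: pivot=21 at index 3 -> [-4, 6, 13, 21, 28, 28]


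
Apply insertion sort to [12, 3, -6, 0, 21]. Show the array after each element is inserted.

First element 12 is already 'sorted'
Insert 3: shifted 1 elements -> [3, 12, -6, 0, 21]
Insert -6: shifted 2 elements -> [-6, 3, 12, 0, 21]
Insert 0: shifted 2 elements -> [-6, 0, 3, 12, 21]
Insert 21: shifted 0 elements -> [-6, 0, 3, 12, 21]


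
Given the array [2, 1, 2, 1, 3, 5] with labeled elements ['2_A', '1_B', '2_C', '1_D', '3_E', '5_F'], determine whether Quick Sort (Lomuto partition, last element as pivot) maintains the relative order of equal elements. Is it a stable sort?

Trace Quick Sort on the labeled array (the key is the number; the letter only tracks identity):
  Partition indices 0..5 around pivot 5_F -> [2_A, 1_B, 2_C, 1_D, 3_E, 5_F]
  Partition indices 0..4 around pivot 3_E -> [2_A, 1_B, 2_C, 1_D, 3_E, 5_F]
  Partition indices 0..3 around pivot 1_D -> [1_B, 1_D, 2_C, 2_A, 3_E, 5_F]
  Partition indices 2..3 around pivot 2_A -> [1_B, 1_D, 2_C, 2_A, 3_E, 5_F]
Final order: [1_B, 1_D, 2_C, 2_A, 3_E, 5_F]
Equal keys:
  value 1: originally 1_B, 1_D; after sorting 1_B, 1_D -> order preserved
  value 2: originally 2_A, 2_C; after sorting 2_C, 2_A -> order changed
Equal keys were reordered, so Quick Sort is not stable: partition swaps elements across long distances and can reorder equal keys. (One such input is enough; an unstable sort may happen to preserve order on other inputs, but it gives no guarantee.)
Answer: Not stable


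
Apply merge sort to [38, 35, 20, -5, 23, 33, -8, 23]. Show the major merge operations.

Divide and conquer:
  Merge [38] + [35] -> [35, 38]
  Merge [20] + [-5] -> [-5, 20]
  Merge [35, 38] + [-5, 20] -> [-5, 20, 35, 38]
  Merge [23] + [33] -> [23, 33]
  Merge [-8] + [23] -> [-8, 23]
  Merge [23, 33] + [-8, 23] -> [-8, 23, 23, 33]
  Merge [-5, 20, 35, 38] + [-8, 23, 23, 33] -> [-8, -5, 20, 23, 23, 33, 35, 38]


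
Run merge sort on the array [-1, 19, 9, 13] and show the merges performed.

Divide and conquer:
  Merge [-1] + [19] -> [-1, 19]
  Merge [9] + [13] -> [9, 13]
  Merge [-1, 19] + [9, 13] -> [-1, 9, 13, 19]


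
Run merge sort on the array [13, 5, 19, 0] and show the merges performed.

Divide and conquer:
  Merge [13] + [5] -> [5, 13]
  Merge [19] + [0] -> [0, 19]
  Merge [5, 13] + [0, 19] -> [0, 5, 13, 19]


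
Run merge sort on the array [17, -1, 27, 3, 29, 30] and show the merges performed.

Divide and conquer:
  Merge [-1] + [27] -> [-1, 27]
  Merge [17] + [-1, 27] -> [-1, 17, 27]
  Merge [29] + [30] -> [29, 30]
  Merge [3] + [29, 30] -> [3, 29, 30]
  Merge [-1, 17, 27] + [3, 29, 30] -> [-1, 3, 17, 27, 29, 30]


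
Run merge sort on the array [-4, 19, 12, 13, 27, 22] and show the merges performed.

Divide and conquer:
  Merge [19] + [12] -> [12, 19]
  Merge [-4] + [12, 19] -> [-4, 12, 19]
  Merge [27] + [22] -> [22, 27]
  Merge [13] + [22, 27] -> [13, 22, 27]
  Merge [-4, 12, 19] + [13, 22, 27] -> [-4, 12, 13, 19, 22, 27]


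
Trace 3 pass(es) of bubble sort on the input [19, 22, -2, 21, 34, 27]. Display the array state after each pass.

After pass 1: [19, -2, 21, 22, 27, 34] (3 swaps)
After pass 2: [-2, 19, 21, 22, 27, 34] (1 swaps)
After pass 3: [-2, 19, 21, 22, 27, 34] (0 swaps)
Total swaps: 4


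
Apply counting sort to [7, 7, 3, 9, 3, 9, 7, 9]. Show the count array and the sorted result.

Count array: [0, 0, 0, 2, 0, 0, 0, 3, 0, 3]
(count[i] = number of elements equal to i)
Cumulative count: [0, 0, 0, 2, 2, 2, 2, 5, 5, 8]
Sorted: [3, 3, 7, 7, 7, 9, 9, 9]


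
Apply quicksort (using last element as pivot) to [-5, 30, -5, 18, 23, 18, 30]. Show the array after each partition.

Partition 1: pivot=30 at index 6 -> [-5, 30, -5, 18, 23, 18, 30]
Partition 2: pivot=18 at index 3 -> [-5, -5, 18, 18, 23, 30, 30]
Partition 3: pivot=18 at index 2 -> [-5, -5, 18, 18, 23, 30, 30]
Partition 4: pivot=-5 at index 1 -> [-5, -5, 18, 18, 23, 30, 30]
Partition 5: pivot=30 at index 5 -> [-5, -5, 18, 18, 23, 30, 30]


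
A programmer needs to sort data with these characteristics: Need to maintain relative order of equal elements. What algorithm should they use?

Best choice: Merge sort or Insertion sort
Reason: Both are stable; quicksort and heapsort are not stable


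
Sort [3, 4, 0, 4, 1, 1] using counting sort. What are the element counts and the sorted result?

Count array: [1, 2, 0, 1, 2]
(count[i] = number of elements equal to i)
Cumulative count: [1, 3, 3, 4, 6]
Sorted: [0, 1, 1, 3, 4, 4]


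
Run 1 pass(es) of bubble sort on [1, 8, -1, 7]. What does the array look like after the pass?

After pass 1: [1, -1, 7, 8] (2 swaps)
Total swaps: 2


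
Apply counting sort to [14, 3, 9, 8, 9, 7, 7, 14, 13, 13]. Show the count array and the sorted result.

Count array: [0, 0, 0, 1, 0, 0, 0, 2, 1, 2, 0, 0, 0, 2, 2]
(count[i] = number of elements equal to i)
Cumulative count: [0, 0, 0, 1, 1, 1, 1, 3, 4, 6, 6, 6, 6, 8, 10]
Sorted: [3, 7, 7, 8, 9, 9, 13, 13, 14, 14]


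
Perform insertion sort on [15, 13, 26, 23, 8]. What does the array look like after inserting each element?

First element 15 is already 'sorted'
Insert 13: shifted 1 elements -> [13, 15, 26, 23, 8]
Insert 26: shifted 0 elements -> [13, 15, 26, 23, 8]
Insert 23: shifted 1 elements -> [13, 15, 23, 26, 8]
Insert 8: shifted 4 elements -> [8, 13, 15, 23, 26]


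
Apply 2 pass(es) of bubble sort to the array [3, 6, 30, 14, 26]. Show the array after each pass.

After pass 1: [3, 6, 14, 26, 30] (2 swaps)
After pass 2: [3, 6, 14, 26, 30] (0 swaps)
Total swaps: 2


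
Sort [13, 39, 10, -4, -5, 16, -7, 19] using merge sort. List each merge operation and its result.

Divide and conquer:
  Merge [13] + [39] -> [13, 39]
  Merge [10] + [-4] -> [-4, 10]
  Merge [13, 39] + [-4, 10] -> [-4, 10, 13, 39]
  Merge [-5] + [16] -> [-5, 16]
  Merge [-7] + [19] -> [-7, 19]
  Merge [-5, 16] + [-7, 19] -> [-7, -5, 16, 19]
  Merge [-4, 10, 13, 39] + [-7, -5, 16, 19] -> [-7, -5, -4, 10, 13, 16, 19, 39]


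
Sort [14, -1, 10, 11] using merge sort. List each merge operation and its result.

Divide and conquer:
  Merge [14] + [-1] -> [-1, 14]
  Merge [10] + [11] -> [10, 11]
  Merge [-1, 14] + [10, 11] -> [-1, 10, 11, 14]


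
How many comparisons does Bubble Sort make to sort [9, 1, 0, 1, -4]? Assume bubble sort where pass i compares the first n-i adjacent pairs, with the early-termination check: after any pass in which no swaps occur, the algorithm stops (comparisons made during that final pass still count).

Pass 1: compare adjacent pairs (0,1)..(3,4) = 4 comparison(s), 4 swap(s) -> [1, 0, 1, -4, 9]
Pass 2: compare adjacent pairs (0,1)..(2,3) = 3 comparison(s), 2 swap(s) -> [0, 1, -4, 1, 9]
Pass 3: compare adjacent pairs (0,1)..(1,2) = 2 comparison(s), 1 swap(s) -> [0, -4, 1, 1, 9]
Pass 4: compare adjacent pairs (0,1)..(0,1) = 1 comparison(s), 1 swap(s) -> [-4, 0, 1, 1, 9]
Every pass made at least one swap, so all n-1 passes run.
Total comparisons: 4 + 3 + 2 + 1 = 10


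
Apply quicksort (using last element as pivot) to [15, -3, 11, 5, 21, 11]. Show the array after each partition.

Partition 1: pivot=11 at index 3 -> [-3, 11, 5, 11, 21, 15]
Partition 2: pivot=5 at index 1 -> [-3, 5, 11, 11, 21, 15]
Partition 3: pivot=15 at index 4 -> [-3, 5, 11, 11, 15, 21]


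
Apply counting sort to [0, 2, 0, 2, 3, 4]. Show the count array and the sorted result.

Count array: [2, 0, 2, 1, 1]
(count[i] = number of elements equal to i)
Cumulative count: [2, 2, 4, 5, 6]
Sorted: [0, 0, 2, 2, 3, 4]


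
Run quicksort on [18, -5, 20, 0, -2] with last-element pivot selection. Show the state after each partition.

Partition 1: pivot=-2 at index 1 -> [-5, -2, 20, 0, 18]
Partition 2: pivot=18 at index 3 -> [-5, -2, 0, 18, 20]


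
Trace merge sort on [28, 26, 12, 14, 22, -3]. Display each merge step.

Divide and conquer:
  Merge [26] + [12] -> [12, 26]
  Merge [28] + [12, 26] -> [12, 26, 28]
  Merge [22] + [-3] -> [-3, 22]
  Merge [14] + [-3, 22] -> [-3, 14, 22]
  Merge [12, 26, 28] + [-3, 14, 22] -> [-3, 12, 14, 22, 26, 28]


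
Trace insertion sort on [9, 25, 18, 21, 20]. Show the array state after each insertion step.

First element 9 is already 'sorted'
Insert 25: shifted 0 elements -> [9, 25, 18, 21, 20]
Insert 18: shifted 1 elements -> [9, 18, 25, 21, 20]
Insert 21: shifted 1 elements -> [9, 18, 21, 25, 20]
Insert 20: shifted 2 elements -> [9, 18, 20, 21, 25]


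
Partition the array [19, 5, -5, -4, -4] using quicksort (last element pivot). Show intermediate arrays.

Partition 1: pivot=-4 at index 2 -> [-5, -4, -4, 5, 19]
Partition 2: pivot=-4 at index 1 -> [-5, -4, -4, 5, 19]
Partition 3: pivot=19 at index 4 -> [-5, -4, -4, 5, 19]


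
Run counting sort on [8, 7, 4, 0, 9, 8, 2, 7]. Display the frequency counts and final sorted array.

Count array: [1, 0, 1, 0, 1, 0, 0, 2, 2, 1]
(count[i] = number of elements equal to i)
Cumulative count: [1, 1, 2, 2, 3, 3, 3, 5, 7, 8]
Sorted: [0, 2, 4, 7, 7, 8, 8, 9]


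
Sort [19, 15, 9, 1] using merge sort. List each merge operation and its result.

Divide and conquer:
  Merge [19] + [15] -> [15, 19]
  Merge [9] + [1] -> [1, 9]
  Merge [15, 19] + [1, 9] -> [1, 9, 15, 19]


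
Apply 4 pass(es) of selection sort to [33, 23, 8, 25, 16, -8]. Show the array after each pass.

Pass 1: Select minimum -8 at index 5, swap -> [-8, 23, 8, 25, 16, 33]
Pass 2: Select minimum 8 at index 2, swap -> [-8, 8, 23, 25, 16, 33]
Pass 3: Select minimum 16 at index 4, swap -> [-8, 8, 16, 25, 23, 33]
Pass 4: Select minimum 23 at index 4, swap -> [-8, 8, 16, 23, 25, 33]


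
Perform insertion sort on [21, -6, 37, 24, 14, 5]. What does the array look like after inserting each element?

First element 21 is already 'sorted'
Insert -6: shifted 1 elements -> [-6, 21, 37, 24, 14, 5]
Insert 37: shifted 0 elements -> [-6, 21, 37, 24, 14, 5]
Insert 24: shifted 1 elements -> [-6, 21, 24, 37, 14, 5]
Insert 14: shifted 3 elements -> [-6, 14, 21, 24, 37, 5]
Insert 5: shifted 4 elements -> [-6, 5, 14, 21, 24, 37]


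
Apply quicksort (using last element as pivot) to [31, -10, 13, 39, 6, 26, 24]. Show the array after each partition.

Partition 1: pivot=24 at index 3 -> [-10, 13, 6, 24, 31, 26, 39]
Partition 2: pivot=6 at index 1 -> [-10, 6, 13, 24, 31, 26, 39]
Partition 3: pivot=39 at index 6 -> [-10, 6, 13, 24, 31, 26, 39]
Partition 4: pivot=26 at index 4 -> [-10, 6, 13, 24, 26, 31, 39]


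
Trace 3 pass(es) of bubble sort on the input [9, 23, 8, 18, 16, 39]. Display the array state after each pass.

After pass 1: [9, 8, 18, 16, 23, 39] (3 swaps)
After pass 2: [8, 9, 16, 18, 23, 39] (2 swaps)
After pass 3: [8, 9, 16, 18, 23, 39] (0 swaps)
Total swaps: 5


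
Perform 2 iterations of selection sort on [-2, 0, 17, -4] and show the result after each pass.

Pass 1: Select minimum -4 at index 3, swap -> [-4, 0, 17, -2]
Pass 2: Select minimum -2 at index 3, swap -> [-4, -2, 17, 0]


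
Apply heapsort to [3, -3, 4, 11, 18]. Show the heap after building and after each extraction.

Build heap: [18, 11, 4, 3, -3]
Extract 18: [11, 3, 4, -3, 18]
Extract 11: [4, 3, -3, 11, 18]
Extract 4: [3, -3, 4, 11, 18]
Extract 3: [-3, 3, 4, 11, 18]


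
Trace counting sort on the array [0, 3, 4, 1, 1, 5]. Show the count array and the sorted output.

Count array: [1, 2, 0, 1, 1, 1]
(count[i] = number of elements equal to i)
Cumulative count: [1, 3, 3, 4, 5, 6]
Sorted: [0, 1, 1, 3, 4, 5]


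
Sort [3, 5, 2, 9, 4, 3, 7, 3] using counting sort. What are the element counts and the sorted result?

Count array: [0, 0, 1, 3, 1, 1, 0, 1, 0, 1]
(count[i] = number of elements equal to i)
Cumulative count: [0, 0, 1, 4, 5, 6, 6, 7, 7, 8]
Sorted: [2, 3, 3, 3, 4, 5, 7, 9]


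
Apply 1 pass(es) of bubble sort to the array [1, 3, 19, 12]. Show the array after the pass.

After pass 1: [1, 3, 12, 19] (1 swaps)
Total swaps: 1


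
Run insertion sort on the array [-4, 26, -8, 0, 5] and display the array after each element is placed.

First element -4 is already 'sorted'
Insert 26: shifted 0 elements -> [-4, 26, -8, 0, 5]
Insert -8: shifted 2 elements -> [-8, -4, 26, 0, 5]
Insert 0: shifted 1 elements -> [-8, -4, 0, 26, 5]
Insert 5: shifted 1 elements -> [-8, -4, 0, 5, 26]


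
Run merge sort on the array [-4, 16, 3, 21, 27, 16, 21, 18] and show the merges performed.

Divide and conquer:
  Merge [-4] + [16] -> [-4, 16]
  Merge [3] + [21] -> [3, 21]
  Merge [-4, 16] + [3, 21] -> [-4, 3, 16, 21]
  Merge [27] + [16] -> [16, 27]
  Merge [21] + [18] -> [18, 21]
  Merge [16, 27] + [18, 21] -> [16, 18, 21, 27]
  Merge [-4, 3, 16, 21] + [16, 18, 21, 27] -> [-4, 3, 16, 16, 18, 21, 21, 27]


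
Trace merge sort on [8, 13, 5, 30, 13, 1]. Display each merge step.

Divide and conquer:
  Merge [13] + [5] -> [5, 13]
  Merge [8] + [5, 13] -> [5, 8, 13]
  Merge [13] + [1] -> [1, 13]
  Merge [30] + [1, 13] -> [1, 13, 30]
  Merge [5, 8, 13] + [1, 13, 30] -> [1, 5, 8, 13, 13, 30]


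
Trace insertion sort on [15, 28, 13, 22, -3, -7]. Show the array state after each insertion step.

First element 15 is already 'sorted'
Insert 28: shifted 0 elements -> [15, 28, 13, 22, -3, -7]
Insert 13: shifted 2 elements -> [13, 15, 28, 22, -3, -7]
Insert 22: shifted 1 elements -> [13, 15, 22, 28, -3, -7]
Insert -3: shifted 4 elements -> [-3, 13, 15, 22, 28, -7]
Insert -7: shifted 5 elements -> [-7, -3, 13, 15, 22, 28]


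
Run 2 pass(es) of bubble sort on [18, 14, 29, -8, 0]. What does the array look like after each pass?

After pass 1: [14, 18, -8, 0, 29] (3 swaps)
After pass 2: [14, -8, 0, 18, 29] (2 swaps)
Total swaps: 5


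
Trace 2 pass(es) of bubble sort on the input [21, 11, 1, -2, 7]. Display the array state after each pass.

After pass 1: [11, 1, -2, 7, 21] (4 swaps)
After pass 2: [1, -2, 7, 11, 21] (3 swaps)
Total swaps: 7


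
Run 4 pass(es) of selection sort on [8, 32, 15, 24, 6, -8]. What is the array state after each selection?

Pass 1: Select minimum -8 at index 5, swap -> [-8, 32, 15, 24, 6, 8]
Pass 2: Select minimum 6 at index 4, swap -> [-8, 6, 15, 24, 32, 8]
Pass 3: Select minimum 8 at index 5, swap -> [-8, 6, 8, 24, 32, 15]
Pass 4: Select minimum 15 at index 5, swap -> [-8, 6, 8, 15, 32, 24]


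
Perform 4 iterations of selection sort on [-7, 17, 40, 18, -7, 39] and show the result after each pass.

Pass 1: Select minimum -7 at index 0, swap -> [-7, 17, 40, 18, -7, 39]
Pass 2: Select minimum -7 at index 4, swap -> [-7, -7, 40, 18, 17, 39]
Pass 3: Select minimum 17 at index 4, swap -> [-7, -7, 17, 18, 40, 39]
Pass 4: Select minimum 18 at index 3, swap -> [-7, -7, 17, 18, 40, 39]


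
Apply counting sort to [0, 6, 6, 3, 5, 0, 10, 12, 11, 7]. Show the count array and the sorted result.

Count array: [2, 0, 0, 1, 0, 1, 2, 1, 0, 0, 1, 1, 1]
(count[i] = number of elements equal to i)
Cumulative count: [2, 2, 2, 3, 3, 4, 6, 7, 7, 7, 8, 9, 10]
Sorted: [0, 0, 3, 5, 6, 6, 7, 10, 11, 12]


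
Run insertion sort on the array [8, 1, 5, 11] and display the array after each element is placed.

First element 8 is already 'sorted'
Insert 1: shifted 1 elements -> [1, 8, 5, 11]
Insert 5: shifted 1 elements -> [1, 5, 8, 11]
Insert 11: shifted 0 elements -> [1, 5, 8, 11]


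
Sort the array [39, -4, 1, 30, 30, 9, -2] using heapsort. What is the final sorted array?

Build heap: [39, 30, 9, -4, 30, 1, -2]
Extract 39: [30, 30, 9, -4, -2, 1, 39]
Extract 30: [30, 1, 9, -4, -2, 30, 39]
Extract 30: [9, 1, -2, -4, 30, 30, 39]
Extract 9: [1, -4, -2, 9, 30, 30, 39]
Extract 1: [-2, -4, 1, 9, 30, 30, 39]
Extract -2: [-4, -2, 1, 9, 30, 30, 39]


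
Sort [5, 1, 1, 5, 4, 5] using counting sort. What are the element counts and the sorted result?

Count array: [0, 2, 0, 0, 1, 3]
(count[i] = number of elements equal to i)
Cumulative count: [0, 2, 2, 2, 3, 6]
Sorted: [1, 1, 4, 5, 5, 5]


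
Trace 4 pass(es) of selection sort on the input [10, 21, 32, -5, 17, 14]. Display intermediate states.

Pass 1: Select minimum -5 at index 3, swap -> [-5, 21, 32, 10, 17, 14]
Pass 2: Select minimum 10 at index 3, swap -> [-5, 10, 32, 21, 17, 14]
Pass 3: Select minimum 14 at index 5, swap -> [-5, 10, 14, 21, 17, 32]
Pass 4: Select minimum 17 at index 4, swap -> [-5, 10, 14, 17, 21, 32]


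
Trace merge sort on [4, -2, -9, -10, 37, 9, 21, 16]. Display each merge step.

Divide and conquer:
  Merge [4] + [-2] -> [-2, 4]
  Merge [-9] + [-10] -> [-10, -9]
  Merge [-2, 4] + [-10, -9] -> [-10, -9, -2, 4]
  Merge [37] + [9] -> [9, 37]
  Merge [21] + [16] -> [16, 21]
  Merge [9, 37] + [16, 21] -> [9, 16, 21, 37]
  Merge [-10, -9, -2, 4] + [9, 16, 21, 37] -> [-10, -9, -2, 4, 9, 16, 21, 37]


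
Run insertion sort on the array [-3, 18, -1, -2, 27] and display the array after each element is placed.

First element -3 is already 'sorted'
Insert 18: shifted 0 elements -> [-3, 18, -1, -2, 27]
Insert -1: shifted 1 elements -> [-3, -1, 18, -2, 27]
Insert -2: shifted 2 elements -> [-3, -2, -1, 18, 27]
Insert 27: shifted 0 elements -> [-3, -2, -1, 18, 27]


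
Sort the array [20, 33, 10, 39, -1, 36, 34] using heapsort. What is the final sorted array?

Build heap: [39, 33, 36, 20, -1, 10, 34]
Extract 39: [36, 33, 34, 20, -1, 10, 39]
Extract 36: [34, 33, 10, 20, -1, 36, 39]
Extract 34: [33, 20, 10, -1, 34, 36, 39]
Extract 33: [20, -1, 10, 33, 34, 36, 39]
Extract 20: [10, -1, 20, 33, 34, 36, 39]
Extract 10: [-1, 10, 20, 33, 34, 36, 39]


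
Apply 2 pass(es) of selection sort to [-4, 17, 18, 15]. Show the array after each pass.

Pass 1: Select minimum -4 at index 0, swap -> [-4, 17, 18, 15]
Pass 2: Select minimum 15 at index 3, swap -> [-4, 15, 18, 17]


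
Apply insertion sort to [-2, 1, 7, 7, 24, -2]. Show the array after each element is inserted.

First element -2 is already 'sorted'
Insert 1: shifted 0 elements -> [-2, 1, 7, 7, 24, -2]
Insert 7: shifted 0 elements -> [-2, 1, 7, 7, 24, -2]
Insert 7: shifted 0 elements -> [-2, 1, 7, 7, 24, -2]
Insert 24: shifted 0 elements -> [-2, 1, 7, 7, 24, -2]
Insert -2: shifted 4 elements -> [-2, -2, 1, 7, 7, 24]


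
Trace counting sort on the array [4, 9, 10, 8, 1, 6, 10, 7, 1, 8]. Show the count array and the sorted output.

Count array: [0, 2, 0, 0, 1, 0, 1, 1, 2, 1, 2]
(count[i] = number of elements equal to i)
Cumulative count: [0, 2, 2, 2, 3, 3, 4, 5, 7, 8, 10]
Sorted: [1, 1, 4, 6, 7, 8, 8, 9, 10, 10]


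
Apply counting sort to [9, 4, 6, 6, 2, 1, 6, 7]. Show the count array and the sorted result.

Count array: [0, 1, 1, 0, 1, 0, 3, 1, 0, 1]
(count[i] = number of elements equal to i)
Cumulative count: [0, 1, 2, 2, 3, 3, 6, 7, 7, 8]
Sorted: [1, 2, 4, 6, 6, 6, 7, 9]


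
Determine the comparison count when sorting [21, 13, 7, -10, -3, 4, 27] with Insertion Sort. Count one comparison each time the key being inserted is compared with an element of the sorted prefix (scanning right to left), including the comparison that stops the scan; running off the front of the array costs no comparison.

Insert 13: 21 > 13 (shift), reached front = 1 comparison(s) -> [13, 21, 7, -10, -3, 4, 27]
Insert 7: 21 > 7 (shift), 13 > 7 (shift), reached front = 2 comparison(s) -> [7, 13, 21, -10, -3, 4, 27]
Insert -10: 21 > -10 (shift), 13 > -10 (shift), 7 > -10 (shift), reached front = 3 comparison(s) -> [-10, 7, 13, 21, -3, 4, 27]
Insert -3: 21 > -3 (shift), 13 > -3 (shift), 7 > -3 (shift), -10 <= -3 (stop) = 4 comparison(s) -> [-10, -3, 7, 13, 21, 4, 27]
Insert 4: 21 > 4 (shift), 13 > 4 (shift), 7 > 4 (shift), -3 <= 4 (stop) = 4 comparison(s) -> [-10, -3, 4, 7, 13, 21, 27]
Insert 27: 21 <= 27 (stop) = 1 comparison(s) -> [-10, -3, 4, 7, 13, 21, 27]
Total comparisons: 1 + 2 + 3 + 4 + 4 + 1 = 15


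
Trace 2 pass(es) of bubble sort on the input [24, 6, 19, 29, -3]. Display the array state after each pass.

After pass 1: [6, 19, 24, -3, 29] (3 swaps)
After pass 2: [6, 19, -3, 24, 29] (1 swaps)
Total swaps: 4


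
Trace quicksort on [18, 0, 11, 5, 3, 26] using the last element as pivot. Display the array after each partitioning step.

Partition 1: pivot=26 at index 5 -> [18, 0, 11, 5, 3, 26]
Partition 2: pivot=3 at index 1 -> [0, 3, 11, 5, 18, 26]
Partition 3: pivot=18 at index 4 -> [0, 3, 11, 5, 18, 26]
Partition 4: pivot=5 at index 2 -> [0, 3, 5, 11, 18, 26]


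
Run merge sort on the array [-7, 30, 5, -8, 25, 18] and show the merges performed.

Divide and conquer:
  Merge [30] + [5] -> [5, 30]
  Merge [-7] + [5, 30] -> [-7, 5, 30]
  Merge [25] + [18] -> [18, 25]
  Merge [-8] + [18, 25] -> [-8, 18, 25]
  Merge [-7, 5, 30] + [-8, 18, 25] -> [-8, -7, 5, 18, 25, 30]


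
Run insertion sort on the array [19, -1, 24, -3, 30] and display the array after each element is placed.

First element 19 is already 'sorted'
Insert -1: shifted 1 elements -> [-1, 19, 24, -3, 30]
Insert 24: shifted 0 elements -> [-1, 19, 24, -3, 30]
Insert -3: shifted 3 elements -> [-3, -1, 19, 24, 30]
Insert 30: shifted 0 elements -> [-3, -1, 19, 24, 30]


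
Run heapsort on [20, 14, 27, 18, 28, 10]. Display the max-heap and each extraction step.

Build heap: [28, 20, 27, 18, 14, 10]
Extract 28: [27, 20, 10, 18, 14, 28]
Extract 27: [20, 18, 10, 14, 27, 28]
Extract 20: [18, 14, 10, 20, 27, 28]
Extract 18: [14, 10, 18, 20, 27, 28]
Extract 14: [10, 14, 18, 20, 27, 28]


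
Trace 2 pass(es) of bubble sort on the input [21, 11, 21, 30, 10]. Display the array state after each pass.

After pass 1: [11, 21, 21, 10, 30] (2 swaps)
After pass 2: [11, 21, 10, 21, 30] (1 swaps)
Total swaps: 3


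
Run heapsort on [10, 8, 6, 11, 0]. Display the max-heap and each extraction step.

Build heap: [11, 10, 6, 8, 0]
Extract 11: [10, 8, 6, 0, 11]
Extract 10: [8, 0, 6, 10, 11]
Extract 8: [6, 0, 8, 10, 11]
Extract 6: [0, 6, 8, 10, 11]


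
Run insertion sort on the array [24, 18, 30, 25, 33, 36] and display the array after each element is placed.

First element 24 is already 'sorted'
Insert 18: shifted 1 elements -> [18, 24, 30, 25, 33, 36]
Insert 30: shifted 0 elements -> [18, 24, 30, 25, 33, 36]
Insert 25: shifted 1 elements -> [18, 24, 25, 30, 33, 36]
Insert 33: shifted 0 elements -> [18, 24, 25, 30, 33, 36]
Insert 36: shifted 0 elements -> [18, 24, 25, 30, 33, 36]


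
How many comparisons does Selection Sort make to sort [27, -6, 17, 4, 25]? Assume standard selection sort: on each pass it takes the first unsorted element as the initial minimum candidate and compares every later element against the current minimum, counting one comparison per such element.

Pass 1: scan indices 1..4 for the minimum = 4 comparison(s); min is -6, place at index 0 -> [-6, 27, 17, 4, 25]
Pass 2: scan indices 2..4 for the minimum = 3 comparison(s); min is 4, place at index 1 -> [-6, 4, 17, 27, 25]
Pass 3: scan indices 3..4 for the minimum = 2 comparison(s); min is 17, place at index 2 -> [-6, 4, 17, 27, 25]
Pass 4: scan indices 4..4 for the minimum = 1 comparison(s); min is 25, place at index 3 -> [-6, 4, 17, 25, 27]
Selection sort always scans the whole unsorted suffix, so the count is (n-1) + (n-2) + ... + 1 = n(n-1)/2 = 5*4/2 = 10 regardless of the input order.
Total comparisons: 4 + 3 + 2 + 1 = 10


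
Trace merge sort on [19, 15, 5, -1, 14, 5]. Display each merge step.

Divide and conquer:
  Merge [15] + [5] -> [5, 15]
  Merge [19] + [5, 15] -> [5, 15, 19]
  Merge [14] + [5] -> [5, 14]
  Merge [-1] + [5, 14] -> [-1, 5, 14]
  Merge [5, 15, 19] + [-1, 5, 14] -> [-1, 5, 5, 14, 15, 19]


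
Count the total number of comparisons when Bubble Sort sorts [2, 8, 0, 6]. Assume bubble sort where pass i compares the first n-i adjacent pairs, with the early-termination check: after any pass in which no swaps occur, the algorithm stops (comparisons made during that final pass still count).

Pass 1: compare adjacent pairs (0,1)..(2,3) = 3 comparison(s), 2 swap(s) -> [2, 0, 6, 8]
Pass 2: compare adjacent pairs (0,1)..(1,2) = 2 comparison(s), 1 swap(s) -> [0, 2, 6, 8]
Pass 3: compare adjacent pairs (0,1)..(0,1) = 1 comparison(s), 0 swap(s) -> [0, 2, 6, 8]
No swaps in this pass, so bubble sort stops here.
Total comparisons: 3 + 2 + 1 = 6
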